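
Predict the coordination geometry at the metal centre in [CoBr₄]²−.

Each bromide is −1; balancing the −2 overall charge requires Co(II).
Group 9 minus oxidation state 2 gives a d⁷ configuration.
With 4 monodentate ligands the coordination number is 4.
Bromide is a weak-field ligand.
For a high-spin 3d d⁷ ion with weak-field ligands the small Δₜ gives little square-planar CFSE advantage, so four ligands adopt the sterically favoured tetrahedral geometry.

tetrahedral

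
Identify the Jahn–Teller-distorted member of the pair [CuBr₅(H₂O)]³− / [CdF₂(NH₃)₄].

[CuBr₅(H₂O)]³−: Summing ligand charges against the −3 overall charge gives an oxidation state of +2 for copper. Group 11 minus oxidation state 2 gives a d⁹ configuration. The t₂g⁶e_g³ configuration has an unevenly filled e_g set; the Jahn–Teller theorem predicts a tetragonal distortion (typically axial elongation) to lift the degeneracy.
[CdF₂(NH₃)₄]: Each fluoride is −1; ammonia is neutral; balancing the 0 overall charge requires Cd(II). Cd sits in group 12, so the d-electron count is 12 − 2 = 10. The d¹⁰ configuration leaves the e_g set evenly filled (or empty) — no strong Jahn–Teller driving force.

[CuBr₅(H₂O)]³−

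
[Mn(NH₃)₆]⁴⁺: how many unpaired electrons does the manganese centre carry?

3 unpaired electrons

Ligand charges: ammonia is neutral. With an overall charge of +4 the manganese centre must be in the +4 oxidation state.
Mn sits in group 7, so the d-electron count is 7 − 4 = 3.
In an octahedral field the d³ configuration is t₂g³e_g⁰ (only one arrangement possible), giving 3 unpaired electrons.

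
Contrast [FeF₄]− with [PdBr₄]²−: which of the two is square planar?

For [FeF₄]−: Summing ligand charges against the −1 overall charge gives an oxidation state of +3 for iron. Iron is a group-8 element; Fe(III) is therefore d⁵. A high-spin d⁵ ion has zero CFSE in either geometry, so four ligands adopt the sterically favoured tetrahedral geometry. → tetrahedral.
For [PdBr₄]²−: Ligand charges: each bromide is −1. With an overall charge of −2 the palladium centre must be in the +2 oxidation state. Group 10 minus oxidation state 2 gives a d⁸ configuration. A 4d d⁸ ion has a large crystal-field splitting; square planar leaves the high-energy d_{x²−y²} orbital empty and maximises CFSE. → square planar.

[PdBr₄]²−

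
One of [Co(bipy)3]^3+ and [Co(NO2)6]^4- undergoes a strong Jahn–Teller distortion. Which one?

[Co(NO2)6]^4-

[Co(bipy)3]^3+: Summing ligand charges against the +3 overall charge gives an oxidation state of +3 for cobalt. Cobalt is a group-9 element; Co(III) is therefore d⁶. Co(III) has an exceptionally large octahedral splitting and is low-spin with essentially every ligand except fluoride. The d⁶ configuration leaves the e_g set evenly filled (or empty) — no strong Jahn–Teller driving force.
[Co(NO2)6]^4-: Each nitro (N-bound nitrite) is −1; balancing the −4 overall charge requires Co(II). Co sits in group 9, so the d-electron count is 9 − 2 = 7. Nitro (N-bound nitrite) is a strong-field ligand (high in the spectrochemical series) for a first-row metal, so the complex is low-spin. The t₂g⁶e_g¹ (low-spin) configuration has an unevenly filled e_g set; the Jahn–Teller theorem predicts a tetragonal distortion (typically axial elongation) to lift the degeneracy.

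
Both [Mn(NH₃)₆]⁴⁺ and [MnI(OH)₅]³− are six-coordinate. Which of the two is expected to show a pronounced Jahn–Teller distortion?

[MnI(OH)₅]³−

[Mn(NH₃)₆]⁴⁺: Summing ligand charges against the +4 overall charge gives an oxidation state of +4 for manganese. Manganese is a group-7 element; Mn(IV) is therefore d³. The d³ configuration leaves the e_g set evenly filled (or empty) — no strong Jahn–Teller driving force.
[MnI(OH)₅]³−: Summing ligand charges against the −3 overall charge gives an oxidation state of +3 for manganese. Manganese is a group-7 element; Mn(III) is therefore d⁴. Hydroxide and iodide are weak-field ligands for a first-row metal, so the complex is high-spin. The t₂g³e_g¹ (high-spin) configuration has an unevenly filled e_g set; the Jahn–Teller theorem predicts a tetragonal distortion (typically axial elongation) to lift the degeneracy.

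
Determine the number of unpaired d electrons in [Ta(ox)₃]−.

0

Each oxalate is −2; balancing the −1 overall charge requires Ta(V).
Group 5 minus oxidation state 5 gives a d⁰ configuration.
Counting donor atoms: 3×oxalate (bidentate) → 6 donors. Coordination number = 6.
In an octahedral field the d⁰ configuration is t₂g⁰e_g⁰, giving 0 unpaired electrons.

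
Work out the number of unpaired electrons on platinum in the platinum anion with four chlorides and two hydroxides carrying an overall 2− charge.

0

Ligand charges: each chloride is −1; each hydroxide is −1. With an overall charge of −2 the platinum centre must be in the +4 oxidation state.
Group 10 minus oxidation state 4 gives a d⁶ configuration.
The spin state decides the count: a 5d ion has a large Δₒ and is invariably low-spin.
An octahedral low-spin d⁶ ion is t₂g⁶e_g⁰, giving 0 unpaired electrons.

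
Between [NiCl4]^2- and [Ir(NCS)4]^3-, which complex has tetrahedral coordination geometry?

For [NiCl4]^2-: Ligand charges: each chloride is −1. With an overall charge of −2 the nickel centre must be in the +2 oxidation state. Ni sits in group 10, so the d-electron count is 10 − 2 = 8. Chloride is a weak-field ligand. With weak-field ligands the CFSE gain from square planar is small, so a 3d d⁸ ion takes the sterically preferred tetrahedral geometry. → tetrahedral.
For [Ir(NCS)4]^3-: Each isothiocyanate is −1; balancing the −3 overall charge requires Ir(I). Group 9 minus oxidation state 1 gives a d⁸ configuration. A 5d d⁸ ion has a large crystal-field splitting; square planar leaves the high-energy d_{x²−y²} orbital empty and maximises CFSE. → square planar.

[NiCl4]^2-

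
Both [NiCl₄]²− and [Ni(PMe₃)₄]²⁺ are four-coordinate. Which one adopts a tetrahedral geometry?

[NiCl₄]²−

For [NiCl₄]²−: Each chloride is −1; balancing the −2 overall charge requires Ni(II). Group 10 minus oxidation state 2 gives a d⁸ configuration. Chloride is a weak-field ligand. With weak-field ligands the CFSE gain from square planar is small, so a 3d d⁸ ion takes the sterically preferred tetrahedral geometry. → tetrahedral.
For [Ni(PMe₃)₄]²⁺: Trimethylphosphine is neutral; balancing the +2 overall charge requires Ni(II). Ni sits in group 10, so the d-electron count is 10 − 2 = 8. Trimethylphosphine is a strong-field ligand (high in the spectrochemical series). A 3d d⁸ ion with strong-field ligands gains enough CFSE to favour square planar over tetrahedral. → square planar.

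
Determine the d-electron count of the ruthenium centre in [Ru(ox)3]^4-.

Summing ligand charges against the −4 overall charge gives an oxidation state of +2 for ruthenium.
Group 8 minus oxidation state 2 gives a d⁶ configuration.

d⁶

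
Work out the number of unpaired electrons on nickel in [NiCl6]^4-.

Ligand charges: each chloride is −1. With an overall charge of −4 the nickel centre must be in the +2 oxidation state.
Nickel is a group-10 element; Ni(II) is therefore d⁸.
In an octahedral field the d⁸ configuration is t₂g⁶e_g² (only one arrangement possible), giving 2 unpaired electrons.

2 unpaired electrons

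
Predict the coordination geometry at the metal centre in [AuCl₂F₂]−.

square planar

Ligand charges: each chloride is −1; each fluoride is −1. With an overall charge of −1 the gold centre must be in the +3 oxidation state.
Au sits in group 11, so the d-electron count is 11 − 3 = 8.
With 4 monodentate ligands the coordination number is 4.
A 5d d⁸ ion has a large crystal-field splitting; square planar leaves the high-energy d_{x²−y²} orbital empty and maximises CFSE.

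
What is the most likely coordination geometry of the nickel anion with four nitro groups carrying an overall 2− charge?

Ligand charges: each nitro (N-bound nitrite) is −1. With an overall charge of −2 the nickel centre must be in the +2 oxidation state.
Group 10 minus oxidation state 2 gives a d⁸ configuration.
Coordination number: 4.
Nitro (N-bound nitrite) is a strong-field ligand (high in the spectrochemical series).
A 3d d⁸ ion with strong-field ligands gains enough CFSE to favour square planar over tetrahedral.

square planar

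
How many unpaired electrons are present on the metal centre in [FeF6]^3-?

Summing ligand charges against the −3 overall charge gives an oxidation state of +3 for iron.
Iron is a group-8 element; Fe(III) is therefore d⁵.
The spin state decides the count: Fluoride is a weak-field ligand for a first-row metal, so the complex is high-spin.
An octahedral high-spin d⁵ ion is t₂g³e_g², giving 5 unpaired electrons.

5 unpaired electrons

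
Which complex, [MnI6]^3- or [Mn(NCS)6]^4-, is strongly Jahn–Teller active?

[MnI6]^3-

[MnI6]^3-: Summing ligand charges against the −3 overall charge gives an oxidation state of +3 for manganese. Mn sits in group 7, so the d-electron count is 7 − 3 = 4. Iodide is a weak-field ligand for a first-row metal, so the complex is high-spin. The t₂g³e_g¹ (high-spin) configuration has an unevenly filled e_g set; the Jahn–Teller theorem predicts a tetragonal distortion (typically axial elongation) to lift the degeneracy.
[Mn(NCS)6]^4-: Summing ligand charges against the −4 overall charge gives an oxidation state of +2 for manganese. Group 7 minus oxidation state 2 gives a d⁵ configuration. Isothiocyanate is a weak-field ligand for a first-row metal, so the complex is high-spin. The d⁵ configuration leaves the e_g set evenly filled (or empty) — no strong Jahn–Teller driving force.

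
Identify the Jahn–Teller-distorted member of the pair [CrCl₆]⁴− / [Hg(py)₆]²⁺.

[CrCl₆]⁴−: Summing ligand charges against the −4 overall charge gives an oxidation state of +2 for chromium. Chromium is a group-6 element; Cr(II) is therefore d⁴. Chloride is a weak-field ligand for a first-row metal, so the complex is high-spin. The t₂g³e_g¹ (high-spin) configuration has an unevenly filled e_g set; the Jahn–Teller theorem predicts a tetragonal distortion (typically axial elongation) to lift the degeneracy.
[Hg(py)₆]²⁺: Summing ligand charges against the +2 overall charge gives an oxidation state of +2 for mercury. Group 12 minus oxidation state 2 gives a d¹⁰ configuration. The d¹⁰ configuration leaves the e_g set evenly filled (or empty) — no strong Jahn–Teller driving force.

[CrCl₆]⁴−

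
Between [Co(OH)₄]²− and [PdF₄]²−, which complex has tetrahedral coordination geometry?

For [Co(OH)₄]²−: Summing ligand charges against the −2 overall charge gives an oxidation state of +2 for cobalt. Cobalt is a group-9 element; Co(II) is therefore d⁷. For a high-spin 3d d⁷ ion with weak-field ligands the small Δₜ gives little square-planar CFSE advantage, so four ligands adopt the sterically favoured tetrahedral geometry. → tetrahedral.
For [PdF₄]²−: Summing ligand charges against the −2 overall charge gives an oxidation state of +2 for palladium. Pd sits in group 10, so the d-electron count is 10 − 2 = 8. A 4d d⁸ ion has a large crystal-field splitting; square planar leaves the high-energy d_{x²−y²} orbital empty and maximises CFSE. → square planar.

[Co(OH)₄]²−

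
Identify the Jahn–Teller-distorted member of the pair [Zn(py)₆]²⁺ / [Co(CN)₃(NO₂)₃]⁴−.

[Zn(py)₆]²⁺: Ligand charges: pyridine is neutral. With an overall charge of +2 the zinc centre must be in the +2 oxidation state. Zn sits in group 12, so the d-electron count is 12 − 2 = 10. The d¹⁰ configuration leaves the e_g set evenly filled (or empty) — no strong Jahn–Teller driving force.
[Co(CN)₃(NO₂)₃]⁴−: Summing ligand charges against the −4 overall charge gives an oxidation state of +2 for cobalt. Cobalt is a group-9 element; Co(II) is therefore d⁷. Cyanide and nitro (N-bound nitrite) are strong-field ligands (high in the spectrochemical series) for a first-row metal, so the complex is low-spin. The t₂g⁶e_g¹ (low-spin) configuration has an unevenly filled e_g set; the Jahn–Teller theorem predicts a tetragonal distortion (typically axial elongation) to lift the degeneracy.

[Co(CN)₃(NO₂)₃]⁴−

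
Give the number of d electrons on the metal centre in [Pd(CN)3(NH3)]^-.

d⁸

Summing ligand charges against the −1 overall charge gives an oxidation state of +2 for palladium.
Palladium is a group-10 element; Pd(II) is therefore d⁸.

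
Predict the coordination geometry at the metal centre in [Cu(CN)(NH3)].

Summing ligand charges against the 0 overall charge gives an oxidation state of +1 for copper.
Group 11 minus oxidation state 1 gives a d¹⁰ configuration.
Coordination number: 2.
A d¹⁰ ion with only two ligands adopts a linear arrangement (sp hybridisation; no CFSE preference).

linear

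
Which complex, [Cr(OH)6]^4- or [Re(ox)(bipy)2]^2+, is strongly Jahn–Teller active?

[Cr(OH)6]^4-

[Cr(OH)6]^4-: Summing ligand charges against the −4 overall charge gives an oxidation state of +2 for chromium. Cr sits in group 6, so the d-electron count is 6 − 2 = 4. Hydroxide is a weak-field ligand for a first-row metal, so the complex is high-spin. The t₂g³e_g¹ (high-spin) configuration has an unevenly filled e_g set; the Jahn–Teller theorem predicts a tetragonal distortion (typically axial elongation) to lift the degeneracy.
[Re(ox)(bipy)2]^2+: Ligand charges: each oxalate is −2; 2,2′-bipyridine is neutral. With an overall charge of +2 the rhenium centre must be in the +4 oxidation state. Re sits in group 7, so the d-electron count is 7 − 4 = 3. The d³ configuration leaves the e_g set evenly filled (or empty) — no strong Jahn–Teller driving force.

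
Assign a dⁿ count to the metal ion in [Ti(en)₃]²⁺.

Ethylenediamine is neutral; balancing the +2 overall charge requires Ti(II).
Group 4 minus oxidation state 2 gives a d² configuration.

d²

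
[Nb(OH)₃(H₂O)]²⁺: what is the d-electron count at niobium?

d0

Each hydroxide is −1; water is neutral; balancing the +2 overall charge requires Nb(V).
Niobium is a group-5 element; Nb(V) is therefore d⁰.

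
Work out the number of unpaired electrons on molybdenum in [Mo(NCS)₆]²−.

Summing ligand charges against the −2 overall charge gives an oxidation state of +4 for molybdenum.
Mo sits in group 6, so the d-electron count is 6 − 4 = 2.
In an octahedral field the d² configuration is t₂g²e_g⁰ (only one arrangement possible), giving 2 unpaired electrons.

2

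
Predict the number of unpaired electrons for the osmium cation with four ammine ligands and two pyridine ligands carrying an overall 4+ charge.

2 unpaired electrons

Summing ligand charges against the +4 overall charge gives an oxidation state of +4 for osmium.
Os sits in group 8, so the d-electron count is 8 − 4 = 4.
The spin state decides the count: a 5d ion has a large Δₒ and is invariably low-spin.
An octahedral low-spin d⁴ ion is t₂g⁴e_g⁰, giving 2 unpaired electrons.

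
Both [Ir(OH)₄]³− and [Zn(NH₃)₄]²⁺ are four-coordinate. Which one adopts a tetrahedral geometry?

For [Ir(OH)₄]³−: Each hydroxide is −1; balancing the −3 overall charge requires Ir(I). Iridium is a group-9 element; Ir(I) is therefore d⁸. A 5d d⁸ ion has a large crystal-field splitting; square planar leaves the high-energy d_{x²−y²} orbital empty and maximises CFSE. → square planar.
For [Zn(NH₃)₄]²⁺: Summing ligand charges against the +2 overall charge gives an oxidation state of +2 for zinc. Zinc is a group-12 element; Zn(II) is therefore d¹⁰. A d¹⁰ ion has no crystal-field stabilisation preference between square planar and tetrahedral, so four ligands adopt the sterically favoured tetrahedral geometry. → tetrahedral.

[Zn(NH₃)₄]²⁺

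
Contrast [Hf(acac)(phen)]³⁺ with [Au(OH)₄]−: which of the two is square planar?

[Au(OH)₄]−

For [Hf(acac)(phen)]³⁺: Summing ligand charges against the +3 overall charge gives an oxidation state of +4 for hafnium. Hafnium is a group-4 element; Hf(IV) is therefore d⁰. A d⁰ ion has no crystal-field stabilisation preference between square planar and tetrahedral, so four ligands adopt the sterically favoured tetrahedral geometry. → tetrahedral.
For [Au(OH)₄]−: Ligand charges: each hydroxide is −1. With an overall charge of −1 the gold centre must be in the +3 oxidation state. Group 11 minus oxidation state 3 gives a d⁸ configuration. A 5d d⁸ ion has a large crystal-field splitting; square planar leaves the high-energy d_{x²−y²} orbital empty and maximises CFSE. → square planar.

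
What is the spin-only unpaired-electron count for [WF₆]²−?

Ligand charges: each fluoride is −1. With an overall charge of −2 the tungsten centre must be in the +4 oxidation state.
Tungsten is a group-6 element; W(IV) is therefore d².
In an octahedral field the d² configuration is t₂g²e_g⁰ (only one arrangement possible), giving 2 unpaired electrons.

2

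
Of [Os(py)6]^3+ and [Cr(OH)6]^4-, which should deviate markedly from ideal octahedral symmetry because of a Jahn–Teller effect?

[Cr(OH)6]^4-

[Os(py)6]^3+: Summing ligand charges against the +3 overall charge gives an oxidation state of +3 for osmium. Group 8 minus oxidation state 3 gives a d⁵ configuration. A 5d ion has a large Δₒ and is invariably low-spin. The d⁵ configuration leaves the e_g set evenly filled (or empty) — no strong Jahn–Teller driving force.
[Cr(OH)6]^4-: Each hydroxide is −1; balancing the −4 overall charge requires Cr(II). Cr sits in group 6, so the d-electron count is 6 − 2 = 4. Hydroxide is a weak-field ligand for a first-row metal, so the complex is high-spin. The t₂g³e_g¹ (high-spin) configuration has an unevenly filled e_g set; the Jahn–Teller theorem predicts a tetragonal distortion (typically axial elongation) to lift the degeneracy.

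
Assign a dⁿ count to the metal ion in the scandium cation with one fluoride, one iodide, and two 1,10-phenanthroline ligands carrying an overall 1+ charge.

Each fluoride is −1; each iodide is −1; 1,10-phenanthroline is neutral; balancing the +1 overall charge requires Sc(III).
Sc sits in group 3, so the d-electron count is 3 − 3 = 0.

d0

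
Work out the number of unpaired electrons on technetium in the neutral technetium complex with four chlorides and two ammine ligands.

3 unpaired electrons

Ligand charges: each chloride is −1; ammonia is neutral. With an overall charge of 0 the technetium centre must be in the +4 oxidation state.
Tc sits in group 7, so the d-electron count is 7 − 4 = 3.
In an octahedral field the d³ configuration is t₂g³e_g⁰ (only one arrangement possible), giving 3 unpaired electrons.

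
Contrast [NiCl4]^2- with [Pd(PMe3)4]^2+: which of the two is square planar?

For [NiCl4]^2-: Each chloride is −1; balancing the −2 overall charge requires Ni(II). Ni sits in group 10, so the d-electron count is 10 − 2 = 8. Chloride is a weak-field ligand. With weak-field ligands the CFSE gain from square planar is small, so a 3d d⁸ ion takes the sterically preferred tetrahedral geometry. → tetrahedral.
For [Pd(PMe3)4]^2+: Summing ligand charges against the +2 overall charge gives an oxidation state of +2 for palladium. Palladium is a group-10 element; Pd(II) is therefore d⁸. A 4d d⁸ ion has a large crystal-field splitting; square planar leaves the high-energy d_{x²−y²} orbital empty and maximises CFSE. → square planar.

[Pd(PMe3)4]^2+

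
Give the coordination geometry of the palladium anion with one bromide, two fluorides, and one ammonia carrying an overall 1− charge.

square planar

Each bromide is −1; each fluoride is −1; ammonia is neutral; balancing the −1 overall charge requires Pd(II).
Group 10 minus oxidation state 2 gives a d⁸ configuration.
With 4 monodentate ligands the coordination number is 4.
A 4d d⁸ ion has a large crystal-field splitting; square planar leaves the high-energy d_{x²−y²} orbital empty and maximises CFSE.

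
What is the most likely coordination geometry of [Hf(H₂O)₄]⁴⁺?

Summing ligand charges against the +4 overall charge gives an oxidation state of +4 for hafnium.
Hf sits in group 4, so the d-electron count is 4 − 4 = 0.
With 4 monodentate ligands the coordination number is 4.
A d⁰ ion has no crystal-field stabilisation preference between square planar and tetrahedral, so four ligands adopt the sterically favoured tetrahedral geometry.

tetrahedral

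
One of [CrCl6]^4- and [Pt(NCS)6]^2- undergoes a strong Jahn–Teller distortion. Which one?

[CrCl6]^4-: Each chloride is −1; balancing the −4 overall charge requires Cr(II). Chromium is a group-6 element; Cr(II) is therefore d⁴. Chloride is a weak-field ligand for a first-row metal, so the complex is high-spin. The t₂g³e_g¹ (high-spin) configuration has an unevenly filled e_g set; the Jahn–Teller theorem predicts a tetragonal distortion (typically axial elongation) to lift the degeneracy.
[Pt(NCS)6]^2-: Each isothiocyanate is −1; balancing the −2 overall charge requires Pt(IV). Pt sits in group 10, so the d-electron count is 10 − 4 = 6. A 5d ion has a large Δₒ and is invariably low-spin. The d⁶ configuration leaves the e_g set evenly filled (or empty) — no strong Jahn–Teller driving force.

[CrCl6]^4-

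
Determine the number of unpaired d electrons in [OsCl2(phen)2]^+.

Ligand charges: each chloride is −1; 1,10-phenanthroline is neutral. With an overall charge of +1 the osmium centre must be in the +3 oxidation state.
Group 8 minus oxidation state 3 gives a d⁵ configuration.
Counting donor atoms: 2×chloride (monodentate) → 2 donors; 2×1,10-phenanthroline (bidentate) → 4 donors. Coordination number = 6.
The spin state decides the count: a 5d ion has a large Δₒ and is invariably low-spin.
An octahedral low-spin d⁵ ion is t₂g⁵e_g⁰, giving 1 unpaired electron.

1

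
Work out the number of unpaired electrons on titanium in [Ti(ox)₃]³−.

Each oxalate is −2; balancing the −3 overall charge requires Ti(III).
Ti sits in group 4, so the d-electron count is 4 − 3 = 1.
Counting donor atoms: 3×oxalate (bidentate) → 6 donors. Coordination number = 6.
In an octahedral field the d¹ configuration is t₂g¹e_g⁰ (only one arrangement possible), giving 1 unpaired electron.

1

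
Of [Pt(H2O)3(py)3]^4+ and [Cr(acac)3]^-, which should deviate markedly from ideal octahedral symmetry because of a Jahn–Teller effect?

[Pt(H2O)3(py)3]^4+: Summing ligand charges against the +4 overall charge gives an oxidation state of +4 for platinum. Pt sits in group 10, so the d-electron count is 10 − 4 = 6. A 5d ion has a large Δₒ and is invariably low-spin. The d⁶ configuration leaves the e_g set evenly filled (or empty) — no strong Jahn–Teller driving force.
[Cr(acac)3]^-: Each acetylacetonate is −1; balancing the −1 overall charge requires Cr(II). Group 6 minus oxidation state 2 gives a d⁴ configuration. Acetylacetonate is a weak-field ligand for a first-row metal, so the complex is high-spin. The t₂g³e_g¹ (high-spin) configuration has an unevenly filled e_g set; the Jahn–Teller theorem predicts a tetragonal distortion (typically axial elongation) to lift the degeneracy.

[Cr(acac)3]^-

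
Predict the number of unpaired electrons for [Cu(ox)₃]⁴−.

Summing ligand charges against the −4 overall charge gives an oxidation state of +2 for copper.
Copper is a group-11 element; Cu(II) is therefore d⁹.
Counting donor atoms: 3×oxalate (bidentate) → 6 donors. Coordination number = 6.
In an octahedral field the d⁹ configuration is t₂g⁶e_g³ (only one arrangement possible), giving 1 unpaired electron.

1 unpaired electron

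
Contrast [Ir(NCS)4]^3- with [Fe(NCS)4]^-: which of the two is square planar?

For [Ir(NCS)4]^3-: Ligand charges: each isothiocyanate is −1. With an overall charge of −3 the iridium centre must be in the +1 oxidation state. Group 9 minus oxidation state 1 gives a d⁸ configuration. A 5d d⁸ ion has a large crystal-field splitting; square planar leaves the high-energy d_{x²−y²} orbital empty and maximises CFSE. → square planar.
For [Fe(NCS)4]^-: Ligand charges: each isothiocyanate is −1. With an overall charge of −1 the iron centre must be in the +3 oxidation state. Fe sits in group 8, so the d-electron count is 8 − 3 = 5. A high-spin d⁵ ion has zero CFSE in either geometry, so four ligands adopt the sterically favoured tetrahedral geometry. → tetrahedral.

[Ir(NCS)4]^3-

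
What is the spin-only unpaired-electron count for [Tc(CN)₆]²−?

Ligand charges: each cyanide is −1. With an overall charge of −2 the technetium centre must be in the +4 oxidation state.
Group 7 minus oxidation state 4 gives a d³ configuration.
In an octahedral field the d³ configuration is t₂g³e_g⁰ (only one arrangement possible), giving 3 unpaired electrons.

3 unpaired electrons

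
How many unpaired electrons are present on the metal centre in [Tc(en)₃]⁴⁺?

3

Summing ligand charges against the +4 overall charge gives an oxidation state of +4 for technetium.
Technetium is a group-7 element; Tc(IV) is therefore d³.
Counting donor atoms: 3×ethylenediamine (bidentate) → 6 donors. Coordination number = 6.
In an octahedral field the d³ configuration is t₂g³e_g⁰ (only one arrangement possible), giving 3 unpaired electrons.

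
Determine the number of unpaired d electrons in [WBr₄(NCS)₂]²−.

2

Summing ligand charges against the −2 overall charge gives an oxidation state of +4 for tungsten.
Tungsten is a group-6 element; W(IV) is therefore d².
In an octahedral field the d² configuration is t₂g²e_g⁰ (only one arrangement possible), giving 2 unpaired electrons.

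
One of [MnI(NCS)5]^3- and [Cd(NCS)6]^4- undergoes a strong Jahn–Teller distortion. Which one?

[MnI(NCS)5]^3-

[MnI(NCS)5]^3-: Summing ligand charges against the −3 overall charge gives an oxidation state of +3 for manganese. Mn sits in group 7, so the d-electron count is 7 − 3 = 4. Iodide and isothiocyanate are weak-field ligands for a first-row metal, so the complex is high-spin. The t₂g³e_g¹ (high-spin) configuration has an unevenly filled e_g set; the Jahn–Teller theorem predicts a tetragonal distortion (typically axial elongation) to lift the degeneracy.
[Cd(NCS)6]^4-: Ligand charges: each isothiocyanate is −1. With an overall charge of −4 the cadmium centre must be in the +2 oxidation state. Cadmium is a group-12 element; Cd(II) is therefore d¹⁰. The d¹⁰ configuration leaves the e_g set evenly filled (or empty) — no strong Jahn–Teller driving force.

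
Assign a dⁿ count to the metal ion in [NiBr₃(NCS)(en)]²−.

d8

Ligand charges: each bromide is −1; each isothiocyanate is −1; ethylenediamine is neutral. With an overall charge of −2 the nickel centre must be in the +2 oxidation state.
Group 10 minus oxidation state 2 gives a d⁸ configuration.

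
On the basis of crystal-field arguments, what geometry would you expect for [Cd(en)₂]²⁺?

Ethylenediamine is neutral; balancing the +2 overall charge requires Cd(II).
Group 12 minus oxidation state 2 gives a d¹⁰ configuration.
Counting donor atoms: 2×ethylenediamine (bidentate) → 4 donors. Coordination number = 4.
A d¹⁰ ion has no crystal-field stabilisation preference between square planar and tetrahedral, so four ligands adopt the sterically favoured tetrahedral geometry.

tetrahedral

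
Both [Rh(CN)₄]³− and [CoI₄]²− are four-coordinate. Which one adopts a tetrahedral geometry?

For [Rh(CN)₄]³−: Ligand charges: each cyanide is −1. With an overall charge of −3 the rhodium centre must be in the +1 oxidation state. Rhodium is a group-9 element; Rh(I) is therefore d⁸. A 4d d⁸ ion has a large crystal-field splitting; square planar leaves the high-energy d_{x²−y²} orbital empty and maximises CFSE. → square planar.
For [CoI₄]²−: Summing ligand charges against the −2 overall charge gives an oxidation state of +2 for cobalt. Group 9 minus oxidation state 2 gives a d⁷ configuration. For a high-spin 3d d⁷ ion with weak-field ligands the small Δₜ gives little square-planar CFSE advantage, so four ligands adopt the sterically favoured tetrahedral geometry. → tetrahedral.

[CoI₄]²−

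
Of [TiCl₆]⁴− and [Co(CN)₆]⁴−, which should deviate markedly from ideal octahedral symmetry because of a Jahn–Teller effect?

[Co(CN)₆]⁴−

[TiCl₆]⁴−: Summing ligand charges against the −4 overall charge gives an oxidation state of +2 for titanium. Titanium is a group-4 element; Ti(II) is therefore d². The d² configuration leaves the e_g set evenly filled (or empty) — no strong Jahn–Teller driving force.
[Co(CN)₆]⁴−: Ligand charges: each cyanide is −1. With an overall charge of −4 the cobalt centre must be in the +2 oxidation state. Group 9 minus oxidation state 2 gives a d⁷ configuration. Cyanide is a strong-field ligand (high in the spectrochemical series) for a first-row metal, so the complex is low-spin. The t₂g⁶e_g¹ (low-spin) configuration has an unevenly filled e_g set; the Jahn–Teller theorem predicts a tetragonal distortion (typically axial elongation) to lift the degeneracy.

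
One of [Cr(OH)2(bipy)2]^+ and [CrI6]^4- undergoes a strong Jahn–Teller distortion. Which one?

[CrI6]^4-

[Cr(OH)2(bipy)2]^+: Ligand charges: each hydroxide is −1; 2,2′-bipyridine is neutral. With an overall charge of +1 the chromium centre must be in the +3 oxidation state. Chromium is a group-6 element; Cr(III) is therefore d³. The d³ configuration leaves the e_g set evenly filled (or empty) — no strong Jahn–Teller driving force.
[CrI6]^4-: Ligand charges: each iodide is −1. With an overall charge of −4 the chromium centre must be in the +2 oxidation state. Group 6 minus oxidation state 2 gives a d⁴ configuration. Iodide is a weak-field ligand for a first-row metal, so the complex is high-spin. The t₂g³e_g¹ (high-spin) configuration has an unevenly filled e_g set; the Jahn–Teller theorem predicts a tetragonal distortion (typically axial elongation) to lift the degeneracy.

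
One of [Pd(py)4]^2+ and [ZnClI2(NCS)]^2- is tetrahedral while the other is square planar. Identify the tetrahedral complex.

[ZnClI2(NCS)]^2-

For [Pd(py)4]^2+: Pyridine is neutral; balancing the +2 overall charge requires Pd(II). Pd sits in group 10, so the d-electron count is 10 − 2 = 8. A 4d d⁸ ion has a large crystal-field splitting; square planar leaves the high-energy d_{x²−y²} orbital empty and maximises CFSE. → square planar.
For [ZnClI2(NCS)]^2-: Summing ligand charges against the −2 overall charge gives an oxidation state of +2 for zinc. Group 12 minus oxidation state 2 gives a d¹⁰ configuration. A d¹⁰ ion has no crystal-field stabilisation preference between square planar and tetrahedral, so four ligands adopt the sterically favoured tetrahedral geometry. → tetrahedral.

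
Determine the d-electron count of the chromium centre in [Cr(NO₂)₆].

Each nitro (N-bound nitrite) is −1; balancing the 0 overall charge requires Cr(VI).
Group 6 minus oxidation state 6 gives a d⁰ configuration.

d0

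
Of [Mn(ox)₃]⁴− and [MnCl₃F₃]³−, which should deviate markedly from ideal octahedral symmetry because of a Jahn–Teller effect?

[MnCl₃F₃]³−

[Mn(ox)₃]⁴−: Ligand charges: each oxalate is −2. With an overall charge of −4 the manganese centre must be in the +2 oxidation state. Group 7 minus oxidation state 2 gives a d⁵ configuration. Oxalate is a weak-field ligand for a first-row metal, so the complex is high-spin. The d⁵ configuration leaves the e_g set evenly filled (or empty) — no strong Jahn–Teller driving force.
[MnCl₃F₃]³−: Each chloride is −1; each fluoride is −1; balancing the −3 overall charge requires Mn(III). Manganese is a group-7 element; Mn(III) is therefore d⁴. Chloride and fluoride are weak-field ligands for a first-row metal, so the complex is high-spin. The t₂g³e_g¹ (high-spin) configuration has an unevenly filled e_g set; the Jahn–Teller theorem predicts a tetragonal distortion (typically axial elongation) to lift the degeneracy.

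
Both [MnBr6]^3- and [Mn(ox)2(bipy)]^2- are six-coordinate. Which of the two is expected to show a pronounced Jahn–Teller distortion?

[MnBr6]^3-

[MnBr6]^3-: Each bromide is −1; balancing the −3 overall charge requires Mn(III). Manganese is a group-7 element; Mn(III) is therefore d⁴. Bromide is a weak-field ligand for a first-row metal, so the complex is high-spin. The t₂g³e_g¹ (high-spin) configuration has an unevenly filled e_g set; the Jahn–Teller theorem predicts a tetragonal distortion (typically axial elongation) to lift the degeneracy.
[Mn(ox)2(bipy)]^2-: Ligand charges: each oxalate is −2; 2,2′-bipyridine is neutral. With an overall charge of −2 the manganese centre must be in the +2 oxidation state. Mn sits in group 7, so the d-electron count is 7 − 2 = 5. Oxalate is a weak-field ligand for a first-row metal, so the complex is high-spin. The d⁵ configuration leaves the e_g set evenly filled (or empty) — no strong Jahn–Teller driving force.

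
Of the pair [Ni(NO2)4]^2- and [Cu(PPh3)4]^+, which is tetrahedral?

[Cu(PPh3)4]^+

For [Ni(NO2)4]^2-: Summing ligand charges against the −2 overall charge gives an oxidation state of +2 for nickel. Group 10 minus oxidation state 2 gives a d⁸ configuration. Nitro (N-bound nitrite) is a strong-field ligand (high in the spectrochemical series). A 3d d⁸ ion with strong-field ligands gains enough CFSE to favour square planar over tetrahedral. → square planar.
For [Cu(PPh3)4]^+: Triphenylphosphine is neutral; balancing the +1 overall charge requires Cu(I). Copper is a group-11 element; Cu(I) is therefore d¹⁰. A d¹⁰ ion has no crystal-field stabilisation preference between square planar and tetrahedral, so four ligands adopt the sterically favoured tetrahedral geometry. → tetrahedral.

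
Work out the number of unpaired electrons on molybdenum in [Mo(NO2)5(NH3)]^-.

2

Ligand charges: each nitro (N-bound nitrite) is −1; ammonia is neutral. With an overall charge of −1 the molybdenum centre must be in the +4 oxidation state.
Molybdenum is a group-6 element; Mo(IV) is therefore d².
In an octahedral field the d² configuration is t₂g²e_g⁰ (only one arrangement possible), giving 2 unpaired electrons.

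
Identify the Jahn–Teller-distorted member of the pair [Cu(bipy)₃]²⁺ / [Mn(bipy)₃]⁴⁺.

[Cu(bipy)₃]²⁺: Summing ligand charges against the +2 overall charge gives an oxidation state of +2 for copper. Group 11 minus oxidation state 2 gives a d⁹ configuration. The t₂g⁶e_g³ configuration has an unevenly filled e_g set; the Jahn–Teller theorem predicts a tetragonal distortion (typically axial elongation) to lift the degeneracy.
[Mn(bipy)₃]⁴⁺: Summing ligand charges against the +4 overall charge gives an oxidation state of +4 for manganese. Group 7 minus oxidation state 4 gives a d³ configuration. The d³ configuration leaves the e_g set evenly filled (or empty) — no strong Jahn–Teller driving force.

[Cu(bipy)₃]²⁺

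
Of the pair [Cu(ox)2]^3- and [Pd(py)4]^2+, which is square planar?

[Pd(py)4]^2+

For [Cu(ox)2]^3-: Summing ligand charges against the −3 overall charge gives an oxidation state of +1 for copper. Copper is a group-11 element; Cu(I) is therefore d¹⁰. A d¹⁰ ion has no crystal-field stabilisation preference between square planar and tetrahedral, so four ligands adopt the sterically favoured tetrahedral geometry. → tetrahedral.
For [Pd(py)4]^2+: Summing ligand charges against the +2 overall charge gives an oxidation state of +2 for palladium. Palladium is a group-10 element; Pd(II) is therefore d⁸. A 4d d⁸ ion has a large crystal-field splitting; square planar leaves the high-energy d_{x²−y²} orbital empty and maximises CFSE. → square planar.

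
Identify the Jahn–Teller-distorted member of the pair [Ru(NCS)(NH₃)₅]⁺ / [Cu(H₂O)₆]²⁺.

[Ru(NCS)(NH₃)₅]⁺: Summing ligand charges against the +1 overall charge gives an oxidation state of +2 for ruthenium. Group 8 minus oxidation state 2 gives a d⁶ configuration. A 4d ion has a large Δₒ and is invariably low-spin. The d⁶ configuration leaves the e_g set evenly filled (or empty) — no strong Jahn–Teller driving force.
[Cu(H₂O)₆]²⁺: Summing ligand charges against the +2 overall charge gives an oxidation state of +2 for copper. Group 11 minus oxidation state 2 gives a d⁹ configuration. The t₂g⁶e_g³ configuration has an unevenly filled e_g set; the Jahn–Teller theorem predicts a tetragonal distortion (typically axial elongation) to lift the degeneracy.

[Cu(H₂O)₆]²⁺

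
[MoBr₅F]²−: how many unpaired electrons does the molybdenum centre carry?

Summing ligand charges against the −2 overall charge gives an oxidation state of +4 for molybdenum.
Group 6 minus oxidation state 4 gives a d² configuration.
In an octahedral field the d² configuration is t₂g²e_g⁰ (only one arrangement possible), giving 2 unpaired electrons.

2 unpaired electrons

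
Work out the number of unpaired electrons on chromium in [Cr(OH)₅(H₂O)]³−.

Each hydroxide is −1; water is neutral; balancing the −3 overall charge requires Cr(II).
Group 6 minus oxidation state 2 gives a d⁴ configuration.
The spin state decides the count: Hydroxide is a weak-field ligand for a first-row metal, so the complex is high-spin.
An octahedral high-spin d⁴ ion is t₂g³e_g¹, giving 4 unpaired electrons.

4 unpaired electrons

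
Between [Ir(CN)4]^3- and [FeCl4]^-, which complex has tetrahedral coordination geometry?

For [Ir(CN)4]^3-: Each cyanide is −1; balancing the −3 overall charge requires Ir(I). Group 9 minus oxidation state 1 gives a d⁸ configuration. A 5d d⁸ ion has a large crystal-field splitting; square planar leaves the high-energy d_{x²−y²} orbital empty and maximises CFSE. → square planar.
For [FeCl4]^-: Summing ligand charges against the −1 overall charge gives an oxidation state of +3 for iron. Group 8 minus oxidation state 3 gives a d⁵ configuration. A high-spin d⁵ ion has zero CFSE in either geometry, so four ligands adopt the sterically favoured tetrahedral geometry. → tetrahedral.

[FeCl4]^-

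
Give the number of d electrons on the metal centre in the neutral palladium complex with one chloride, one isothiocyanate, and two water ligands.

Summing ligand charges against the 0 overall charge gives an oxidation state of +2 for palladium.
Group 10 minus oxidation state 2 gives a d⁸ configuration.

d⁸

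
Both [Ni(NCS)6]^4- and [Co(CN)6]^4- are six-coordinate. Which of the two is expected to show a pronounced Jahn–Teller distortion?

[Ni(NCS)6]^4-: Summing ligand charges against the −4 overall charge gives an oxidation state of +2 for nickel. Nickel is a group-10 element; Ni(II) is therefore d⁸. The d⁸ configuration leaves the e_g set evenly filled (or empty) — no strong Jahn–Teller driving force.
[Co(CN)6]^4-: Summing ligand charges against the −4 overall charge gives an oxidation state of +2 for cobalt. Group 9 minus oxidation state 2 gives a d⁷ configuration. Cyanide is a strong-field ligand (high in the spectrochemical series) for a first-row metal, so the complex is low-spin. The t₂g⁶e_g¹ (low-spin) configuration has an unevenly filled e_g set; the Jahn–Teller theorem predicts a tetragonal distortion (typically axial elongation) to lift the degeneracy.

[Co(CN)6]^4-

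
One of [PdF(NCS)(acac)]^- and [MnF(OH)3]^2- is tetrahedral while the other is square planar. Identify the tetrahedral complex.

For [PdF(NCS)(acac)]^-: Ligand charges: each fluoride is −1; each isothiocyanate is −1; each acetylacetonate is −1. With an overall charge of −1 the palladium centre must be in the +2 oxidation state. Pd sits in group 10, so the d-electron count is 10 − 2 = 8. A 4d d⁸ ion has a large crystal-field splitting; square planar leaves the high-energy d_{x²−y²} orbital empty and maximises CFSE. → square planar.
For [MnF(OH)3]^2-: Summing ligand charges against the −2 overall charge gives an oxidation state of +2 for manganese. Group 7 minus oxidation state 2 gives a d⁵ configuration. A high-spin d⁵ ion has zero CFSE in either geometry, so four ligands adopt the sterically favoured tetrahedral geometry. → tetrahedral.

[MnF(OH)3]^2-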